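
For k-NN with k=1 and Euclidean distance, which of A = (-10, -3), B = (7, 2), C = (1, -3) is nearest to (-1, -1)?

Distances: d(A) ≈ 9.2195, d(B) ≈ 8.544, d(C) ≈ 2.8284. Nearest: C = (1, -3) with distance 2.8284.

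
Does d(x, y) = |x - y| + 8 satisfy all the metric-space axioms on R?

No. d fails identity of indiscernibles (specifically d(x,x) = 0): d(-2, -2) = |-2 - (-2)| + 8 = 0 + 8 = 8 ≠ 0.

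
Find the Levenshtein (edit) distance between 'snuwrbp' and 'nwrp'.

Let D[i][j] be the edit distance between the first i characters of 'snuwrbp' and the first j characters of 'nwrp', with D[i][0] = i, D[0][j] = j, and D[i][j] = D[i-1][j-1] if the characters match, else 1 + min(D[i-1][j], D[i][j-1], D[i-1][j-1]). Filling the table (rows: prefixes of 'snuwrbp', columns: prefixes of 'nwrp'):
     ε  n  w  r  p
  ε  0  1  2  3  4
  s  1  1  2  3  4
  n  2  1  2  3  4
  u  3  2  2  3  4
  w  4  3  2  3  4
  r  5  4  3  2  3
  b  6  5  4  3  3
  p  7  6  5  4  3
The bottom-right entry gives D[7][4] = 3, so no sequence of fewer than 3 edits works. Backtracking through the table gives one optimal edit sequence (3 edits):
  snuwrbp → nuwrbp (del s @1)
  nuwrbp → nwrbp (del u @2)
  nwrbp → nwrp (del b @4)
Edit distance = 3.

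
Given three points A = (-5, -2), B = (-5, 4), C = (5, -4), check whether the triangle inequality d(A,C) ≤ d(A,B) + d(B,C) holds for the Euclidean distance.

d(A,B) = √(0² + 6²) = √36 = 6, d(B,C) = √(10² + 8²) = √164 ≈ 12.8062, d(A,C) = √(10² + 2²) = √104 ≈ 10.198.
d(A,C) ≈ 10.198 ≤ 6 + 12.8062 = 18.8062. Triangle inequality is satisfied.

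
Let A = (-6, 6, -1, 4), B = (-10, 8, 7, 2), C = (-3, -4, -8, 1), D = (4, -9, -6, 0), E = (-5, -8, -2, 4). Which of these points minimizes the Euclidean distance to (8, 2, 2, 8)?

Distances: d(A) ≈ 15.3948, d(B) ≈ 20.5183, d(C) ≈ 17.4929, d(D) ≈ 16.2788, d(E) ≈ 17.3494. Nearest: A = (-6, 6, -1, 4) with distance 15.3948.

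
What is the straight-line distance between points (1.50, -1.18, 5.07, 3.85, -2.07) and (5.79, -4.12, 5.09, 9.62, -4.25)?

√(Σ(x_i - y_i)²) = √((1.5 - 5.79)² + (-1.18 - (-4.12))² + (5.07 - 5.09)² + (3.85 - 9.62)² + (-2.07 - (-4.25))²)
= √((-4.29)² + 2.94² + (-0.02)² + (-5.77)² + 2.18²) = √(18.4041 + 8.6436 + 0.0004 + 33.2929 + 4.7524) = √65.0934 ≈ 8.068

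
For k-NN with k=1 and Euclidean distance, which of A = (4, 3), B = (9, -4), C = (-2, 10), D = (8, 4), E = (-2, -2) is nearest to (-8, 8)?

Distances: d(A) = 13, d(B) ≈ 20.8087, d(C) ≈ 6.3246, d(D) ≈ 16.4924, d(E) ≈ 11.6619. Nearest: C = (-2, 10) with distance 6.3246.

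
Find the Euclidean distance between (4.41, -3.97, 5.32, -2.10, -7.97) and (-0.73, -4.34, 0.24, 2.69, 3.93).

√(Σ(x_i - y_i)²) = √((4.41 - (-0.73))² + (-3.97 - (-4.34))² + (5.32 - 0.24)² + (-2.1 - 2.69)² + (-7.97 - 3.93)²)
= √(5.14² + 0.37² + 5.08² + (-4.79)² + (-11.9)²) = √(26.4196 + 0.1369 + 25.8064 + 22.9441 + 141.61) = √216.917 ≈ 14.7281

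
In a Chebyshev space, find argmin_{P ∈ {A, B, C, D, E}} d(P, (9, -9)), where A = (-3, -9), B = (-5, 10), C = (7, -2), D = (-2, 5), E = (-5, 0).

Distances: d(A) = 12, d(B) = 19, d(C) = 7, d(D) = 14, d(E) = 14. Nearest: C = (7, -2) with distance 7.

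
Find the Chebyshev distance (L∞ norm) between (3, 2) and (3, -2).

max(|x_i - y_i|) = max(|3 - 3|, |2 - (-2)|) = max(0, 4) = 4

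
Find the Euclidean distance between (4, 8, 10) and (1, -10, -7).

√(Σ(x_i - y_i)²) = √((4 - 1)² + (8 - (-10))² + (10 - (-7))²)
= √(3² + 18² + 17²) = √(9 + 324 + 289) = √622 ≈ 24.9399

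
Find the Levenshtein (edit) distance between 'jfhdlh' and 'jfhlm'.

Let D[i][j] be the edit distance between the first i characters of 'jfhdlh' and the first j characters of 'jfhlm', with D[i][0] = i, D[0][j] = j, and D[i][j] = D[i-1][j-1] if the characters match, else 1 + min(D[i-1][j], D[i][j-1], D[i-1][j-1]). Filling the table (rows: prefixes of 'jfhdlh', columns: prefixes of 'jfhlm'):
     ε  j  f  h  l  m
  ε  0  1  2  3  4  5
  j  1  0  1  2  3  4
  f  2  1  0  1  2  3
  h  3  2  1  0  1  2
  d  4  3  2  1  1  2
  l  5  4  3  2  1  2
  h  6  5  4  3  2  2
The bottom-right entry gives D[6][5] = 2, so no sequence of fewer than 2 edits works. Backtracking through the table gives one optimal edit sequence (2 edits):
  jfhdlh → jfhlh (del d @4)
  jfhlh → jfhlm (sub h→m @5)
Edit distance = 2.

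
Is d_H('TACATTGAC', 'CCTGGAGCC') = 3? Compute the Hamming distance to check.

Differing positions: 1, 2, 3, 4, 5, 6, 8. Hamming distance = 7, so the claim that d_H = 3 is false.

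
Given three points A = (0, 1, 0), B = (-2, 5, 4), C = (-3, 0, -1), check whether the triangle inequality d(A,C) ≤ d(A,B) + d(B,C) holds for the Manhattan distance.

d(A,B) = 2 + 4 + 4 = 10, d(B,C) = 1 + 5 + 5 = 11, d(A,C) = 3 + 1 + 1 = 5.
d(A,C) = 5 ≤ 10 + 11 = 21. Triangle inequality is satisfied.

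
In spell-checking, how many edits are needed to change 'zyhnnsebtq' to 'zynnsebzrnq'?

Let D[i][j] be the edit distance between the first i characters of 'zyhnnsebtq' and the first j characters of 'zynnsebzrnq', with D[i][0] = i, D[0][j] = j, and D[i][j] = D[i-1][j-1] if the characters match, else 1 + min(D[i-1][j], D[i][j-1], D[i-1][j-1]). Filling the table (rows: prefixes of 'zyhnnsebtq', columns: prefixes of 'zynnsebzrnq'):
     ε  z  y  n  n  s  e  b  z  r  n  q
  ε  0  1  2  3  4  5  6  7  8  9 10 11
  z  1  0  1  2  3  4  5  6  7  8  9 10
  y  2  1  0  1  2  3  4  5  6  7  8  9
  h  3  2  1  1  2  3  4  5  6  7  8  9
  n  4  3  2  1  1  2  3  4  5  6  7  8
  n  5  4  3  2  1  2  3  4  5  6  6  7
  s  6  5  4  3  2  1  2  3  4  5  6  7
  e  7  6  5  4  3  2  1  2  3  4  5  6
  b  8  7  6  5  4  3  2  1  2  3  4  5
  t  9  8  7  6  5  4  3  2  2  3  4  5
  q 10  9  8  7  6  5  4  3  3  3  4  4
The bottom-right entry gives D[10][11] = 4, so no sequence of fewer than 4 edits works. Backtracking through the table gives one optimal edit sequence (4 edits):
  zyhnnsebtq → zynnsebtq (del h @3)
  zynnsebtq → zynnsebztq (ins z @8)
  zynnsebztq → zynnsebzrtq (ins r @9)
  zynnsebzrtq → zynnsebzrnq (sub t→n @10)
Edit distance = 4.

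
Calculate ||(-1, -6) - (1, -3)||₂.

√(Σ(x_i - y_i)²) = √((-1 - 1)² + (-6 - (-3))²)
= √((-2)² + (-3)²) = √(4 + 9) = √13 ≈ 3.6056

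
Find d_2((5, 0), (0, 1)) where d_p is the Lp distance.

(Σ|x_i - y_i|^2)^(1/2) = (|5 - 0|^2 + |0 - 1|^2)^(1/2)
= (5^2 + 1^2)^(1/2) = (25 + 1)^(1/2) = (26)^(1/2) ≈ 5.099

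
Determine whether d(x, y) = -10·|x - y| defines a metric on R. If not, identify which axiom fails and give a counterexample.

No. With c = -10 < 0, d fails non-negativity: d(6, 8) = -10·|6 - 8| = -10·2 = -20 < 0.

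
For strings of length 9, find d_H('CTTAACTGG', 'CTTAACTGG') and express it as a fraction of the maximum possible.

Differing positions: none. Hamming distance = 0. The maximum possible Hamming distance for length-9 strings is 9, so d_H/9 = 0/9 = 0.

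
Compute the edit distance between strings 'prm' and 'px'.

Let D[i][j] be the edit distance between the first i characters of 'prm' and the first j characters of 'px', with D[i][0] = i, D[0][j] = j, and D[i][j] = D[i-1][j-1] if the characters match, else 1 + min(D[i-1][j], D[i][j-1], D[i-1][j-1]). Filling the table (rows: prefixes of 'prm', columns: prefixes of 'px'):
     ε  p  x
  ε  0  1  2
  p  1  0  1
  r  2  1  1
  m  3  2  2
The bottom-right entry gives D[3][2] = 2, so no sequence of fewer than 2 edits works. Backtracking through the table gives one optimal edit sequence (2 edits):
  prm → pm (del r @2)
  pm → px (sub m→x @2)
Edit distance = 2.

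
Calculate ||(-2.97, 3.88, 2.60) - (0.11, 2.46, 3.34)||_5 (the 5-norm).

(Σ|x_i - y_i|^5)^(1/5) = (|-2.97 - 0.11|^5 + |3.88 - 2.46|^5 + |2.6 - 3.34|^5)^(1/5)
= (3.08^5 + 1.42^5 + 0.74^5)^(1/5) ≈ (277.1747 + 5.7735 + 0.2219)^(1/5) = (283.1701)^(1/5) ≈ 3.0932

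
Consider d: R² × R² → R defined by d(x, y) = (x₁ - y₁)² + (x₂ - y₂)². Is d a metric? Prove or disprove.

No. The squared Euclidean distance fails the triangle inequality. Counterexample: x = (0, 0), y = (2, 1), z = (4, 2). d(x,z) = 4² + 2² = 20, but d(x,y) + d(y,z) = (2² + 1²) + (2² + 1²) = 5 + 5 = 10. Since 20 > 10, the triangle inequality is violated. (Note: √d, the ordinary Euclidean distance, IS a metric.)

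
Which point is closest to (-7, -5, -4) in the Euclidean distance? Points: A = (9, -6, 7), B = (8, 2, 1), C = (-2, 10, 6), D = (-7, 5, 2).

Distances: d(A) ≈ 19.4422, d(B) ≈ 17.2916, d(C) ≈ 18.7083, d(D) ≈ 11.6619. Nearest: D = (-7, 5, 2) with distance 11.6619.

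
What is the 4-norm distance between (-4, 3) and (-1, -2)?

(Σ|x_i - y_i|^4)^(1/4) = (|-4 - (-1)|^4 + |3 - (-2)|^4)^(1/4)
= (3^4 + 5^4)^(1/4) = (81 + 625)^(1/4) = (706)^(1/4) ≈ 5.1547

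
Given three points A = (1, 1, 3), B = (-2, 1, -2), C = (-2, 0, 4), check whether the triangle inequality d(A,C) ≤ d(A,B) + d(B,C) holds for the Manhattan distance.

d(A,B) = 3 + 0 + 5 = 8, d(B,C) = 0 + 1 + 6 = 7, d(A,C) = 3 + 1 + 1 = 5.
d(A,C) = 5 ≤ 8 + 7 = 15. Triangle inequality is satisfied.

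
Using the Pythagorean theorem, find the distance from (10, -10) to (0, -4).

√(Σ(x_i - y_i)²) = √((10 - 0)² + (-10 - (-4))²)
= √(10² + (-6)²) = √(100 + 36) = √136 ≈ 11.6619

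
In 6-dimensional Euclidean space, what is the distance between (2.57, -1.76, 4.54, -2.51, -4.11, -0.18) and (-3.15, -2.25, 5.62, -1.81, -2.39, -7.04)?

√(Σ(x_i - y_i)²) = √((2.57 - (-3.15))² + (-1.76 - (-2.25))² + (4.54 - 5.62)² + (-2.51 - (-1.81))² + (-4.11 - (-2.39))² + (-0.18 - (-7.04))²)
= √(5.72² + 0.49² + (-1.08)² + (-0.7)² + (-1.72)² + 6.86²) = √(32.7184 + 0.2401 + 1.1664 + 0.49 + 2.9584 + 47.0596) = √84.6329 ≈ 9.1996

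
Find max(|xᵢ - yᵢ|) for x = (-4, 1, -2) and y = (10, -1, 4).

max(|x_i - y_i|) = max(|-4 - 10|, |1 - (-1)|, |-2 - 4|) = max(14, 2, 6) = 14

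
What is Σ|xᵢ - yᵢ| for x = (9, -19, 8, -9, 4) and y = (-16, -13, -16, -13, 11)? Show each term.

Σ|x_i - y_i| = |9 - (-16)| + |-19 - (-13)| + |8 - (-16)| + |-9 - (-13)| + |4 - 11| = 25 + 6 + 24 + 4 + 7 = 66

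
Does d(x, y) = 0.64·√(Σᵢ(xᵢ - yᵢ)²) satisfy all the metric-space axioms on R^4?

Yes. The L2 (Euclidean) norm induces a metric on R^4, and multiplying a metric by a positive constant 0.64 > 0 preserves all four axioms: non-negativity (0.64·||x-y|| ≥ 0), identity (0.64·||x-y|| = 0 ⟺ ||x-y|| = 0 ⟺ x = y), symmetry (||x-y|| = ||y-x||), and the triangle inequality (0.64·||x-z|| ≤ 0.64·||x-y|| + 0.64·||y-z||). So d is a metric.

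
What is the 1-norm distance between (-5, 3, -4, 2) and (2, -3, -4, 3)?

Σ|x_i - y_i| = |-5 - 2| + |3 - (-3)| + |-4 - (-4)| + |2 - 3| = 7 + 6 + 0 + 1 = 14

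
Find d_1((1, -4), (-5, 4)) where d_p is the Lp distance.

Σ|x_i - y_i| = |1 - (-5)| + |-4 - 4| = 6 + 8 = 14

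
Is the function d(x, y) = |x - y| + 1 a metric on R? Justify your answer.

No. d fails identity of indiscernibles (specifically d(x,x) = 0): d(-7, -7) = |-7 - (-7)| + 1 = 0 + 1 = 1 ≠ 0.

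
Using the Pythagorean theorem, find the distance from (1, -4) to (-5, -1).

√(Σ(x_i - y_i)²) = √((1 - (-5))² + (-4 - (-1))²)
= √(6² + (-3)²) = √(36 + 9) = √45 ≈ 6.7082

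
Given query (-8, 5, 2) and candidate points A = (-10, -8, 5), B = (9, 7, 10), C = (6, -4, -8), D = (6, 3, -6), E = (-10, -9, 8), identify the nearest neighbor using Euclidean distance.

Distances: d(A) ≈ 13.4907, d(B) ≈ 18.8944, d(C) ≈ 19.4165, d(D) ≈ 16.2481, d(E) ≈ 15.3623. Nearest: A = (-10, -8, 5) with distance 13.4907.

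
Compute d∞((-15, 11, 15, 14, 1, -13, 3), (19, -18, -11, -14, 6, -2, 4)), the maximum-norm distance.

max(|x_i - y_i|) = max(|-15 - 19|, |11 - (-18)|, |15 - (-11)|, |14 - (-14)|, |1 - 6|, |-13 - (-2)|, |3 - 4|) = max(34, 29, 26, 28, 5, 11, 1) = 34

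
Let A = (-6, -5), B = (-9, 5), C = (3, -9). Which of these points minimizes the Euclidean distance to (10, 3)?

Distances: d(A) ≈ 17.8885, d(B) ≈ 19.105, d(C) ≈ 13.8924. Nearest: C = (3, -9) with distance 13.8924.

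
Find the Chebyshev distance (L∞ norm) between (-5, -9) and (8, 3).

max(|x_i - y_i|) = max(|-5 - 8|, |-9 - 3|) = max(13, 12) = 13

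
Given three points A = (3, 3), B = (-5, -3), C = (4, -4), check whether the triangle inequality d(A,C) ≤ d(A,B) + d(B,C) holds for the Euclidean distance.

d(A,B) = √(8² + 6²) = √100 = 10, d(B,C) = √(9² + 1²) = √82 ≈ 9.0554, d(A,C) = √(1² + 7²) = √50 ≈ 7.0711.
d(A,C) ≈ 7.0711 ≤ 10 + 9.0554 = 19.0554. Triangle inequality is satisfied.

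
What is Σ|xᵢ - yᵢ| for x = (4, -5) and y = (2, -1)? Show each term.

Σ|x_i - y_i| = |4 - 2| + |-5 - (-1)| = 2 + 4 = 6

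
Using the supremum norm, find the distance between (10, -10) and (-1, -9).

max(|x_i - y_i|) = max(|10 - (-1)|, |-10 - (-9)|) = max(11, 1) = 11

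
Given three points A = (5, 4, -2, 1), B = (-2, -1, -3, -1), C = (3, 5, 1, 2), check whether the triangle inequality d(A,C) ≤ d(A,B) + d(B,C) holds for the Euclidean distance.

d(A,B) = √(7² + 5² + 1² + 2²) = √79 ≈ 8.8882, d(B,C) = √(5² + 6² + 4² + 3²) = √86 ≈ 9.2736, d(A,C) = √(2² + 1² + 3² + 1²) = √15 ≈ 3.873.
d(A,C) ≈ 3.873 ≤ 8.8882 + 9.2736 = 18.1618. Triangle inequality is satisfied.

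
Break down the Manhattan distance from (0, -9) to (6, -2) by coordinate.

Σ|x_i - y_i| = |0 - 6| + |-9 - (-2)| = 6 + 7 = 13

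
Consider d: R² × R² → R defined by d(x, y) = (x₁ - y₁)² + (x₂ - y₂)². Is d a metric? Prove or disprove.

No. The squared Euclidean distance fails the triangle inequality. Counterexample: x = (0, 0), y = (2, 3), z = (4, 6). d(x,z) = 4² + 6² = 52, but d(x,y) + d(y,z) = (2² + 3²) + (2² + 3²) = 13 + 13 = 26. Since 52 > 26, the triangle inequality is violated. (Note: √d, the ordinary Euclidean distance, IS a metric.)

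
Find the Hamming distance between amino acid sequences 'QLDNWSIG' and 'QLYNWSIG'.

Differing positions: 3. Hamming distance = 1.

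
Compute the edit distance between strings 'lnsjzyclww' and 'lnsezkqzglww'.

Let D[i][j] be the edit distance between the first i characters of 'lnsjzyclww' and the first j characters of 'lnsezkqzglww', with D[i][0] = i, D[0][j] = j, and D[i][j] = D[i-1][j-1] if the characters match, else 1 + min(D[i-1][j], D[i][j-1], D[i-1][j-1]). Filling the table (rows: prefixes of 'lnsjzyclww', columns: prefixes of 'lnsezkqzglww'):
     ε  l  n  s  e  z  k  q  z  g  l  w  w
  ε  0  1  2  3  4  5  6  7  8  9 10 11 12
  l  1  0  1  2  3  4  5  6  7  8  9 10 11
  n  2  1  0  1  2  3  4  5  6  7  8  9 10
  s  3  2  1  0  1  2  3  4  5  6  7  8  9
  j  4  3  2  1  1  2  3  4  5  6  7  8  9
  z  5  4  3  2  2  1  2  3  4  5  6  7  8
  y  6  5  4  3  3  2  2  3  4  5  6  7  8
  c  7  6  5  4  4  3  3  3  4  5  6  7  8
  l  8  7  6  5  5  4  4  4  4  5  5  6  7
  w  9  8  7  6  6  5  5  5  5  5  6  5  6
  w 10  9  8  7  7  6  6  6  6  6  6  6  5
The bottom-right entry gives D[10][12] = 5, so no sequence of fewer than 5 edits works. Backtracking through the table gives one optimal edit sequence (5 edits):
  lnsjzyclww → lnsezyclww (sub j→e @4)
  lnsezyclww → lnsezkyclww (ins k @6)
  lnsezkyclww → lnsezkqyclww (ins q @7)
  lnsezkqyclww → lnsezkqzclww (sub y→z @8)
  lnsezkqzclww → lnsezkqzglww (sub c→g @9)
Edit distance = 5.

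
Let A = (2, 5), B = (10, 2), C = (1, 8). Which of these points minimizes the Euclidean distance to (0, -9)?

Distances: d(A) ≈ 14.1421, d(B) ≈ 14.8661, d(C) ≈ 17.0294. Nearest: A = (2, 5) with distance 14.1421.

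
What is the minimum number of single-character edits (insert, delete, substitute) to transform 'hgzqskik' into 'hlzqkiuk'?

Let D[i][j] be the edit distance between the first i characters of 'hgzqskik' and the first j characters of 'hlzqkiuk', with D[i][0] = i, D[0][j] = j, and D[i][j] = D[i-1][j-1] if the characters match, else 1 + min(D[i-1][j], D[i][j-1], D[i-1][j-1]). Filling the table (rows: prefixes of 'hgzqskik', columns: prefixes of 'hlzqkiuk'):
     ε  h  l  z  q  k  i  u  k
  ε  0  1  2  3  4  5  6  7  8
  h  1  0  1  2  3  4  5  6  7
  g  2  1  1  2  3  4  5  6  7
  z  3  2  2  1  2  3  4  5  6
  q  4  3  3  2  1  2  3  4  5
  s  5  4  4  3  2  2  3  4  5
  k  6  5  5  4  3  2  3  4  4
  i  7  6  6  5  4  3  2  3  4
  k  8  7  7  6  5  4  3  3  3
The bottom-right entry gives D[8][8] = 3, so no sequence of fewer than 3 edits works. Backtracking through the table gives one optimal edit sequence (3 edits):
  hgzqskik → hlzqskik (sub g→l @2)
  hlzqskik → hlzqkik (del s @5)
  hlzqkik → hlzqkiuk (ins u @7)
Edit distance = 3.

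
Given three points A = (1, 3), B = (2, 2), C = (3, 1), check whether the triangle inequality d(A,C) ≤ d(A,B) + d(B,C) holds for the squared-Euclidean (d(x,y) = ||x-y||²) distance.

d(A,B) = 1² + 1² = 2, d(B,C) = 1² + 1² = 2, d(A,C) = 2² + 2² = 8.
d(A,C) = 8 > 2 + 2 = 4. Triangle inequality is VIOLATED. (Squared-Euclidean is not a metric — this is a counterexample.)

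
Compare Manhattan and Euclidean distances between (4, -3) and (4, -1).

L1 = |4 - 4| + |-3 - (-1)| = 0 + 2 = 2
L2 = √(0² + 2²) = √4 = 2
L1 ≥ L2 always (equality iff movement is along one axis); L1 = L2 here (movement is along a single axis).
Ratio L1/L2 = 2/2 = 1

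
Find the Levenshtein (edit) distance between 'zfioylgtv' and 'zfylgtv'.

Let D[i][j] be the edit distance between the first i characters of 'zfioylgtv' and the first j characters of 'zfylgtv', with D[i][0] = i, D[0][j] = j, and D[i][j] = D[i-1][j-1] if the characters match, else 1 + min(D[i-1][j], D[i][j-1], D[i-1][j-1]). Filling the table (rows: prefixes of 'zfioylgtv', columns: prefixes of 'zfylgtv'):
     ε  z  f  y  l  g  t  v
  ε  0  1  2  3  4  5  6  7
  z  1  0  1  2  3  4  5  6
  f  2  1  0  1  2  3  4  5
  i  3  2  1  1  2  3  4  5
  o  4  3  2  2  2  3  4  5
  y  5  4  3  2  3  3  4  5
  l  6  5  4  3  2  3  4  5
  g  7  6  5  4  3  2  3  4
  t  8  7  6  5  4  3  2  3
  v  9  8  7  6  5  4  3  2
The bottom-right entry gives D[9][7] = 2, so no sequence of fewer than 2 edits works. Backtracking through the table gives one optimal edit sequence (2 edits):
  zfioylgtv → zfoylgtv (del i @3)
  zfoylgtv → zfylgtv (del o @3)
Edit distance = 2.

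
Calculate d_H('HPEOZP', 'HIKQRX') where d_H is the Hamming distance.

Differing positions: 2, 3, 4, 5, 6. Hamming distance = 5.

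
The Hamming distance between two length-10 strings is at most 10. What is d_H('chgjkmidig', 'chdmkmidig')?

Differing positions: 3, 4. Hamming distance = 2. The maximum possible Hamming distance for length-10 strings is 10, so d_H/10 = 2/10 = 0.2.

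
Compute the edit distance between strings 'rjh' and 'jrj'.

Let D[i][j] be the edit distance between the first i characters of 'rjh' and the first j characters of 'jrj', with D[i][0] = i, D[0][j] = j, and D[i][j] = D[i-1][j-1] if the characters match, else 1 + min(D[i-1][j], D[i][j-1], D[i-1][j-1]). Filling the table (rows: prefixes of 'rjh', columns: prefixes of 'jrj'):
     ε  j  r  j
  ε  0  1  2  3
  r  1  1  1  2
  j  2  1  2  1
  h  3  2  2  2
The bottom-right entry gives D[3][3] = 2, so no sequence of fewer than 2 edits works. Backtracking through the table gives one optimal edit sequence (2 edits):
  rjh → jrjh (ins j @1)
  jrjh → jrj (del h @4)
Edit distance = 2.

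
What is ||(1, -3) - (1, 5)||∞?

max(|x_i - y_i|) = max(|1 - 1|, |-3 - 5|) = max(0, 8) = 8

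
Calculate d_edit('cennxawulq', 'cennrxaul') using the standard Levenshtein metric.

Let D[i][j] be the edit distance between the first i characters of 'cennxawulq' and the first j characters of 'cennrxaul', with D[i][0] = i, D[0][j] = j, and D[i][j] = D[i-1][j-1] if the characters match, else 1 + min(D[i-1][j], D[i][j-1], D[i-1][j-1]). Filling the table (rows: prefixes of 'cennxawulq', columns: prefixes of 'cennrxaul'):
     ε  c  e  n  n  r  x  a  u  l
  ε  0  1  2  3  4  5  6  7  8  9
  c  1  0  1  2  3  4  5  6  7  8
  e  2  1  0  1  2  3  4  5  6  7
  n  3  2  1  0  1  2  3  4  5  6
  n  4  3  2  1  0  1  2  3  4  5
  x  5  4  3  2  1  1  1  2  3  4
  a  6  5  4  3  2  2  2  1  2  3
  w  7  6  5  4  3  3  3  2  2  3
  u  8  7  6  5  4  4  4  3  2  3
  l  9  8  7  6  5  5  5  4  3  2
  q 10  9  8  7  6  6  6  5  4  3
The bottom-right entry gives D[10][9] = 3, so no sequence of fewer than 3 edits works. Backtracking through the table gives one optimal edit sequence (3 edits):
  cennxawulq → cennrxawulq (ins r @5)
  cennrxawulq → cennrxaulq (del w @8)
  cennrxaulq → cennrxaul (del q @10)
Edit distance = 3.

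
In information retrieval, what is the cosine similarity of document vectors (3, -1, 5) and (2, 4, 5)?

With u = (3, -1, 5), v = (2, 4, 5):
u·v = 3·2 + (-1)·4 + 5·5 = 6 + (-4) + 25 = 27.
|u| = √(3² + (-1)² + 5²) = √35, |v| = √(2² + 4² + 5²) = √45, so |u||v| = √(35·45) = √1575.
cos θ = (u·v)/(|u||v|) = 27/√1575 ≈ 0.6803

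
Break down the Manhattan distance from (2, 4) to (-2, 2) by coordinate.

Σ|x_i - y_i| = |2 - (-2)| + |4 - 2| = 4 + 2 = 6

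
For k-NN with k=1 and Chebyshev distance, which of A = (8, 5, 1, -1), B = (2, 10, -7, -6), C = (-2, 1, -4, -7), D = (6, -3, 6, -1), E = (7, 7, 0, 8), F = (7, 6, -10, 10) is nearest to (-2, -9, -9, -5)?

Distances: d(A) = 14, d(B) = 19, d(C) = 10, d(D) = 15, d(E) = 16, d(F) = 15. Nearest: C = (-2, 1, -4, -7) with distance 10.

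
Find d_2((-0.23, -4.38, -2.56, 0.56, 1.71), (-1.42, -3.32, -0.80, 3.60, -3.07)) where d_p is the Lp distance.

(Σ|x_i - y_i|^2)^(1/2) = (|-0.23 - (-1.42)|^2 + |-4.38 - (-3.32)|^2 + |-2.56 - (-0.8)|^2 + |0.56 - 3.6|^2 + |1.71 - (-3.07)|^2)^(1/2)
= (1.19^2 + 1.06^2 + 1.76^2 + 3.04^2 + 4.78^2)^(1/2) = (1.4161 + 1.1236 + 3.0976 + 9.2416 + 22.8484)^(1/2) = (37.7273)^(1/2) ≈ 6.1423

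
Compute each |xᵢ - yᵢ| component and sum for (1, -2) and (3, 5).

Σ|x_i - y_i| = |1 - 3| + |-2 - 5| = 2 + 7 = 9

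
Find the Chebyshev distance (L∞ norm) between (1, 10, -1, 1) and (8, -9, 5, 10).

max(|x_i - y_i|) = max(|1 - 8|, |10 - (-9)|, |-1 - 5|, |1 - 10|) = max(7, 19, 6, 9) = 19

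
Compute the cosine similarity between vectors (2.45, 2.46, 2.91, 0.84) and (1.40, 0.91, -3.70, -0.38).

With u = (2.45, 2.46, 2.91, 0.84), v = (1.40, 0.91, -3.70, -0.38):
u·v = 2.45·1.4 + 2.46·0.91 + 2.91·(-3.7) + 0.84·(-0.38) = 3.43 + 2.2386 + (-10.767) + (-0.3192) = -5.4176.
|u| = √(2.45² + 2.46² + 2.91² + 0.84²) = √(6.0025 + 6.0516 + 8.4681 + 0.7056) = √21.2278, |v| = √(1.4² + 0.91² + (-3.7)² + (-0.38)²) = √(1.96 + 0.8281 + 13.69 + 0.1444) = √16.6225.
cos θ = (u·v)/(|u||v|) = -5.4176/(√21.2278·√16.6225) ≈ -0.2884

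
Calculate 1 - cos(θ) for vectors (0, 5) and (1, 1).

With u = (0, 5), v = (1, 1):
u·v = 0·1 + 5·1 = 0 + 5 = 5.
|u| = √(0² + 5²) = √25, |v| = √(1² + 1²) = √2, so |u||v| = √(25·2) = √50.
cos θ = (u·v)/(|u||v|) = 5/√50 ≈ 0.7071
Cosine distance = 1 - cos θ ≈ 1 - 0.7071 = 0.2929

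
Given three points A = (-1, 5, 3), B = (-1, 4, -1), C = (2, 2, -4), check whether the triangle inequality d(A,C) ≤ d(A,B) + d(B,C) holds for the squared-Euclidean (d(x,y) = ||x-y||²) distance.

d(A,B) = 0² + 1² + 4² = 17, d(B,C) = 3² + 2² + 3² = 22, d(A,C) = 3² + 3² + 7² = 67.
d(A,C) = 67 > 17 + 22 = 39. Triangle inequality is VIOLATED. (Squared-Euclidean is not a metric — this is a counterexample.)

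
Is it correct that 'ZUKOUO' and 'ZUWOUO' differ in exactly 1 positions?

Differing positions: 3. Hamming distance = 1, so the claim is true.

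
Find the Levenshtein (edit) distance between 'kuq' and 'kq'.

Let D[i][j] be the edit distance between the first i characters of 'kuq' and the first j characters of 'kq', with D[i][0] = i, D[0][j] = j, and D[i][j] = D[i-1][j-1] if the characters match, else 1 + min(D[i-1][j], D[i][j-1], D[i-1][j-1]). Filling the table (rows: prefixes of 'kuq', columns: prefixes of 'kq'):
     ε  k  q
  ε  0  1  2
  k  1  0  1
  u  2  1  1
  q  3  2  1
The bottom-right entry gives D[3][2] = 1, so no sequence of fewer than 1 edit works. Backtracking through the table gives one optimal edit sequence (1 edit):
  kuq → kq (del u @2)
Edit distance = 1.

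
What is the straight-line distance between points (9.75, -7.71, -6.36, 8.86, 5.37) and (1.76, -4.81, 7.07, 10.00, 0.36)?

√(Σ(x_i - y_i)²) = √((9.75 - 1.76)² + (-7.71 - (-4.81))² + (-6.36 - 7.07)² + (8.86 - 10)² + (5.37 - 0.36)²)
= √(7.99² + (-2.9)² + (-13.43)² + (-1.14)² + 5.01²) = √(63.8401 + 8.41 + 180.3649 + 1.2996 + 25.1001) = √279.0147 ≈ 16.7037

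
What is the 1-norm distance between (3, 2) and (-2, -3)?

Σ|x_i - y_i| = |3 - (-2)| + |2 - (-3)| = 5 + 5 = 10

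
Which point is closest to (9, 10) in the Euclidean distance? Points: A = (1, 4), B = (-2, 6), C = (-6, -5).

Distances: d(A) = 10, d(B) ≈ 11.7047, d(C) ≈ 21.2132. Nearest: A = (1, 4) with distance 10.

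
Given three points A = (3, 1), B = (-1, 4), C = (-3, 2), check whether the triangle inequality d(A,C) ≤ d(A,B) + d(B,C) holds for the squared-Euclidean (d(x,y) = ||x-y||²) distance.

d(A,B) = 4² + 3² = 25, d(B,C) = 2² + 2² = 8, d(A,C) = 6² + 1² = 37.
d(A,C) = 37 > 25 + 8 = 33. Triangle inequality is VIOLATED. (Squared-Euclidean is not a metric — this is a counterexample.)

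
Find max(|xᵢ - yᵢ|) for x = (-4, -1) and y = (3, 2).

max(|x_i - y_i|) = max(|-4 - 3|, |-1 - 2|) = max(7, 3) = 7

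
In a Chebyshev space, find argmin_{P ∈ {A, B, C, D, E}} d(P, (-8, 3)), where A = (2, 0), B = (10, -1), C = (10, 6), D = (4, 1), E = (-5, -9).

Distances: d(A) = 10, d(B) = 18, d(C) = 18, d(D) = 12, d(E) = 12. Nearest: A = (2, 0) with distance 10.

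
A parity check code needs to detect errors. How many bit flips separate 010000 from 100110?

Differing positions: 1, 2, 4, 5. Hamming distance = 4.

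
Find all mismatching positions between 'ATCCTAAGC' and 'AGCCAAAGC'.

Differing positions: 2, 5. Hamming distance = 2.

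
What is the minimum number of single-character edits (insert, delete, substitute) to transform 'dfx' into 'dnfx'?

Let D[i][j] be the edit distance between the first i characters of 'dfx' and the first j characters of 'dnfx', with D[i][0] = i, D[0][j] = j, and D[i][j] = D[i-1][j-1] if the characters match, else 1 + min(D[i-1][j], D[i][j-1], D[i-1][j-1]). Filling the table (rows: prefixes of 'dfx', columns: prefixes of 'dnfx'):
     ε  d  n  f  x
  ε  0  1  2  3  4
  d  1  0  1  2  3
  f  2  1  1  1  2
  x  3  2  2  2  1
The bottom-right entry gives D[3][4] = 1, so no sequence of fewer than 1 edit works. Backtracking through the table gives one optimal edit sequence (1 edit):
  dfx → dnfx (ins n @2)
Edit distance = 1.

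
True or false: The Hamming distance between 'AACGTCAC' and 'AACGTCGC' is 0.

Differing positions: 7. Hamming distance = 1, so the claim that d_H = 0 is false.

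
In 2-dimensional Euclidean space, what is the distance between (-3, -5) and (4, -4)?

√(Σ(x_i - y_i)²) = √((-3 - 4)² + (-5 - (-4))²)
= √((-7)² + (-1)²) = √(49 + 1) = √50 ≈ 7.0711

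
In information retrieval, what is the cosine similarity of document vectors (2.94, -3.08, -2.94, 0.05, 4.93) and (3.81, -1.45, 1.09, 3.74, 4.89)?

With u = (2.94, -3.08, -2.94, 0.05, 4.93), v = (3.81, -1.45, 1.09, 3.74, 4.89):
u·v = 2.94·3.81 + (-3.08)·(-1.45) + (-2.94)·1.09 + 0.05·3.74 + 4.93·4.89 = 11.2014 + 4.466 + (-3.2046) + 0.187 + 24.1077 = 36.7575.
|u| = √(2.94² + (-3.08)² + (-2.94)² + 0.05² + 4.93²) = √(8.6436 + 9.4864 + 8.6436 + 0.0025 + 24.3049) = √51.081, |v| = √(3.81² + (-1.45)² + 1.09² + 3.74² + 4.89²) = √(14.5161 + 2.1025 + 1.1881 + 13.9876 + 23.9121) = √55.7064.
cos θ = (u·v)/(|u||v|) = 36.7575/(√51.081·√55.7064) ≈ 0.6891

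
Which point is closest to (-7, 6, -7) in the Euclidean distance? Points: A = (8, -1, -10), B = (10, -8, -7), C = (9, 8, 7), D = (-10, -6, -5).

Distances: d(A) ≈ 16.8226, d(B) ≈ 22.0227, d(C) ≈ 21.3542, d(D) ≈ 12.53. Nearest: D = (-10, -6, -5) with distance 12.53.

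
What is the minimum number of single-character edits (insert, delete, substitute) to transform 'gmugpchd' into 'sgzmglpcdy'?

Let D[i][j] be the edit distance between the first i characters of 'gmugpchd' and the first j characters of 'sgzmglpcdy', with D[i][0] = i, D[0][j] = j, and D[i][j] = D[i-1][j-1] if the characters match, else 1 + min(D[i-1][j], D[i][j-1], D[i-1][j-1]). Filling the table (rows: prefixes of 'gmugpchd', columns: prefixes of 'sgzmglpcdy'):
     ε  s  g  z  m  g  l  p  c  d  y
  ε  0  1  2  3  4  5  6  7  8  9 10
  g  1  1  1  2  3  4  5  6  7  8  9
  m  2  2  2  2  2  3  4  5  6  7  8
  u  3  3  3  3  3  3  4  5  6  7  8
  g  4  4  3  4  4  3  4  5  6  7  8
  p  5  5  4  4  5  4  4  4  5  6  7
  c  6  6  5  5  5  5  5  5  4  5  6
  h  7  7  6  6  6  6  6  6  5  5  6
  d  8  8  7  7  7  7  7  7  6  5  6
The bottom-right entry gives D[8][10] = 6, so no sequence of fewer than 6 edits works. Backtracking through the table gives one optimal edit sequence (6 edits):
  gmugpchd → sgmugpchd (ins s @1)
  sgmugpchd → sgzmugpchd (ins z @3)
  sgzmugpchd → sgzmggpchd (sub u→g @5)
  sgzmggpchd → sgzmglpchd (sub g→l @6)
  sgzmglpchd → sgzmglpcdd (sub h→d @9)
  sgzmglpcdd → sgzmglpcdy (sub d→y @10)
Edit distance = 6.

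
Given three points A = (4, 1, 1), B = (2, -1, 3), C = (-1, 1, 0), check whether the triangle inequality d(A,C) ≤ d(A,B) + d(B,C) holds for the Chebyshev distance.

d(A,B) = max(2, 2, 2) = 2, d(B,C) = max(3, 2, 3) = 3, d(A,C) = max(5, 0, 1) = 5.
d(A,C) = 5 ≤ 2 + 3 = 5. Triangle inequality is satisfied.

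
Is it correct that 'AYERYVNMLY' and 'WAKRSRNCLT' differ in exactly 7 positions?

Differing positions: 1, 2, 3, 5, 6, 8, 10. Hamming distance = 7, so the claim is true.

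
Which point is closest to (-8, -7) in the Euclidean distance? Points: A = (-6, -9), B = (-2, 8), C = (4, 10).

Distances: d(A) ≈ 2.8284, d(B) ≈ 16.1555, d(C) ≈ 20.8087. Nearest: A = (-6, -9) with distance 2.8284.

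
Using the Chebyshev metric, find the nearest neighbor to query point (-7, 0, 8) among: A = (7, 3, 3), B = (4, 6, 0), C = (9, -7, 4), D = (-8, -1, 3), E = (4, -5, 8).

Distances: d(A) = 14, d(B) = 11, d(C) = 16, d(D) = 5, d(E) = 11. Nearest: D = (-8, -1, 3) with distance 5.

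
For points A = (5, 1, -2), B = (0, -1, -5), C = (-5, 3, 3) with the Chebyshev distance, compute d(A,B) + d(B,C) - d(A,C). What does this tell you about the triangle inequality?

d(A,B) = max(5, 2, 3) = 5, d(B,C) = max(5, 4, 8) = 8, d(A,C) = max(10, 2, 5) = 10.
d(A,B) + d(B,C) - d(A,C) = 5 + 8 - 10 = 13 - 10 = 3. This is ≥ 0, so the triangle inequality holds for these points.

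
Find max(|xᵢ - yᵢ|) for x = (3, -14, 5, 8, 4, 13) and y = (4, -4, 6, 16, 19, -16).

max(|x_i - y_i|) = max(|3 - 4|, |-14 - (-4)|, |5 - 6|, |8 - 16|, |4 - 19|, |13 - (-16)|) = max(1, 10, 1, 8, 15, 29) = 29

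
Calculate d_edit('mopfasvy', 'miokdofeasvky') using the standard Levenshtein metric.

Let D[i][j] be the edit distance between the first i characters of 'mopfasvy' and the first j characters of 'miokdofeasvky', with D[i][0] = i, D[0][j] = j, and D[i][j] = D[i-1][j-1] if the characters match, else 1 + min(D[i-1][j], D[i][j-1], D[i-1][j-1]). Filling the table (rows: prefixes of 'mopfasvy', columns: prefixes of 'miokdofeasvky'):
     ε  m  i  o  k  d  o  f  e  a  s  v  k  y
  ε  0  1  2  3  4  5  6  7  8  9 10 11 12 13
  m  1  0  1  2  3  4  5  6  7  8  9 10 11 12
  o  2  1  1  1  2  3  4  5  6  7  8  9 10 11
  p  3  2  2  2  2  3  4  5  6  7  8  9 10 11
  f  4  3  3  3  3  3  4  4  5  6  7  8  9 10
  a  5  4  4  4  4  4  4  5  5  5  6  7  8  9
  s  6  5  5  5  5  5  5  5  6  6  5  6  7  8
  v  7  6  6  6  6  6  6  6  6  7  6  5  6  7
  y  8  7  7  7  7  7  7  7  7  7  7  6  6  6
The bottom-right entry gives D[8][13] = 6, so no sequence of fewer than 6 edits works. Backtracking through the table gives one optimal edit sequence (6 edits):
  mopfasvy → miopfasvy (ins i @2)
  miopfasvy → miokpfasvy (ins k @4)
  miokpfasvy → miokdpfasvy (ins d @5)
  miokdpfasvy → miokdofasvy (sub p→o @6)
  miokdofasvy → miokdofeasvy (ins e @8)
  miokdofeasvy → miokdofeasvky (ins k @12)
Edit distance = 6.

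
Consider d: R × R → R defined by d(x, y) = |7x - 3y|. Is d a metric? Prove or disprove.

No. d fails symmetry: d(4, 5) = |7·4 - 3·5| = |13| = 13, but d(5, 4) = |7·5 - 3·4| = |23| = 23. Since 13 ≠ 23, d(x,y) ≠ d(y,x) in general.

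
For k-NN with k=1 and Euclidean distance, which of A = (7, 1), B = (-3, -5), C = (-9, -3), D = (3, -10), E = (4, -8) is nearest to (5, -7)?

Distances: d(A) ≈ 8.2462, d(B) ≈ 8.2462, d(C) ≈ 14.5602, d(D) ≈ 3.6056, d(E) ≈ 1.4142. Nearest: E = (4, -8) with distance 1.4142.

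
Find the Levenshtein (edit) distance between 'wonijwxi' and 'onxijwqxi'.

Let D[i][j] be the edit distance between the first i characters of 'wonijwxi' and the first j characters of 'onxijwqxi', with D[i][0] = i, D[0][j] = j, and D[i][j] = D[i-1][j-1] if the characters match, else 1 + min(D[i-1][j], D[i][j-1], D[i-1][j-1]). Filling the table (rows: prefixes of 'wonijwxi', columns: prefixes of 'onxijwqxi'):
     ε  o  n  x  i  j  w  q  x  i
  ε  0  1  2  3  4  5  6  7  8  9
  w  1  1  2  3  4  5  5  6  7  8
  o  2  1  2  3  4  5  6  6  7  8
  n  3  2  1  2  3  4  5  6  7  8
  i  4  3  2  2  2  3  4  5  6  7
  j  5  4  3  3  3  2  3  4  5  6
  w  6  5  4  4  4  3  2  3  4  5
  x  7  6  5  4  5  4  3  3  3  4
  i  8  7  6  5  4  5  4  4  4  3
The bottom-right entry gives D[8][9] = 3, so no sequence of fewer than 3 edits works. Backtracking through the table gives one optimal edit sequence (3 edits):
  wonijwxi → onijwxi (del w @1)
  onijwxi → onxijwxi (ins x @3)
  onxijwxi → onxijwqxi (ins q @7)
Edit distance = 3.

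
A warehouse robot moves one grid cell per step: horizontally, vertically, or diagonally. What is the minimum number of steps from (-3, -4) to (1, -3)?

max(|x_i - y_i|) = max(|-3 - 1|, |-4 - (-3)|) = max(4, 1) = 4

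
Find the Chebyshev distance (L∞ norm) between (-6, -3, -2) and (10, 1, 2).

max(|x_i - y_i|) = max(|-6 - 10|, |-3 - 1|, |-2 - 2|) = max(16, 4, 4) = 16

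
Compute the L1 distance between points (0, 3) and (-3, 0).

Σ|x_i - y_i| = |0 - (-3)| + |3 - 0| = 3 + 3 = 6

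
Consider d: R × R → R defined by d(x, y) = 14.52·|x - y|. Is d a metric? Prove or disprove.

Yes. Since |x - y| is a metric on R and 14.52 > 0, the positive scalar multiple 14.52·|x - y| is also a metric: scaling by a positive constant preserves non-negativity, identity (d=0 ⟺ |x-y|=0 ⟺ x=y), symmetry, and the triangle inequality.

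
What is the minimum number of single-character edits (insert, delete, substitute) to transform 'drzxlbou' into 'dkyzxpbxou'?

Let D[i][j] be the edit distance between the first i characters of 'drzxlbou' and the first j characters of 'dkyzxpbxou', with D[i][0] = i, D[0][j] = j, and D[i][j] = D[i-1][j-1] if the characters match, else 1 + min(D[i-1][j], D[i][j-1], D[i-1][j-1]). Filling the table (rows: prefixes of 'drzxlbou', columns: prefixes of 'dkyzxpbxou'):
     ε  d  k  y  z  x  p  b  x  o  u
  ε  0  1  2  3  4  5  6  7  8  9 10
  d  1  0  1  2  3  4  5  6  7  8  9
  r  2  1  1  2  3  4  5  6  7  8  9
  z  3  2  2  2  2  3  4  5  6  7  8
  x  4  3  3  3  3  2  3  4  5  6  7
  l  5  4  4  4  4  3  3  4  5  6  7
  b  6  5  5  5  5  4  4  3  4  5  6
  o  7  6  6  6  6  5  5  4  4  4  5
  u  8  7  7  7  7  6  6  5  5  5  4
The bottom-right entry gives D[8][10] = 4, so no sequence of fewer than 4 edits works. Backtracking through the table gives one optimal edit sequence (4 edits):
  drzxlbou → dkrzxlbou (ins k @2)
  dkrzxlbou → dkyzxlbou (sub r→y @3)
  dkyzxlbou → dkyzxpbou (sub l→p @6)
  dkyzxpbou → dkyzxpbxou (ins x @8)
Edit distance = 4.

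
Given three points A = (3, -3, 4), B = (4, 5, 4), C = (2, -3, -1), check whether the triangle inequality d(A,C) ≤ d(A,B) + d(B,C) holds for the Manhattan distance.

d(A,B) = 1 + 8 + 0 = 9, d(B,C) = 2 + 8 + 5 = 15, d(A,C) = 1 + 0 + 5 = 6.
d(A,C) = 6 ≤ 9 + 15 = 24. Triangle inequality is satisfied.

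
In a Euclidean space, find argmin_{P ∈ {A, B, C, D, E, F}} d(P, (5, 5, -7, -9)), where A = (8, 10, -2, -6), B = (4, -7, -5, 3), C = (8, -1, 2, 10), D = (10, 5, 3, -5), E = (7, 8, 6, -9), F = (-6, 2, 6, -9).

Distances: d(A) ≈ 8.2462, d(B) ≈ 17.1172, d(C) ≈ 22.0681, d(D) ≈ 11.8743, d(E) ≈ 13.4907, d(F) ≈ 17.2916. Nearest: A = (8, 10, -2, -6) with distance 8.2462.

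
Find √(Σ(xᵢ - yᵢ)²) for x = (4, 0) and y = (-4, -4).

√(Σ(x_i - y_i)²) = √((4 - (-4))² + (0 - (-4))²)
= √(8² + 4²) = √(64 + 16) = √80 ≈ 8.9443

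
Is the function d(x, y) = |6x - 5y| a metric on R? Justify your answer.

No. d fails symmetry: d(5, 7) = |6·5 - 5·7| = |-5| = 5, but d(7, 5) = |6·7 - 5·5| = |17| = 17. Since 5 ≠ 17, d(x,y) ≠ d(y,x) in general.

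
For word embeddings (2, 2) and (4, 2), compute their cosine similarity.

With u = (2, 2), v = (4, 2):
u·v = 2·4 + 2·2 = 8 + 4 = 12.
|u| = √(2² + 2²) = √8, |v| = √(4² + 2²) = √20, so |u||v| = √(8·20) = √160.
cos θ = (u·v)/(|u||v|) = 12/√160 ≈ 0.9487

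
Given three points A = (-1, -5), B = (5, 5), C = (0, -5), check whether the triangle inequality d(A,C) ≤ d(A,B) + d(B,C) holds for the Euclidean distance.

d(A,B) = √(6² + 10²) = √136 ≈ 11.6619, d(B,C) = √(5² + 10²) = √125 ≈ 11.1803, d(A,C) = √(1² + 0²) = √1 = 1.
d(A,C) = 1 ≤ 11.6619 + 11.1803 = 22.8422. Triangle inequality is satisfied.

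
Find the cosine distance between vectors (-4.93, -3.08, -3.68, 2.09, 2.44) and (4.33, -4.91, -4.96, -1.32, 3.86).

With u = (-4.93, -3.08, -3.68, 2.09, 2.44), v = (4.33, -4.91, -4.96, -1.32, 3.86):
u·v = (-4.93)·4.33 + (-3.08)·(-4.91) + (-3.68)·(-4.96) + 2.09·(-1.32) + 2.44·3.86 = (-21.3469) + 15.1228 + 18.2528 + (-2.7588) + 9.4184 = 18.6883.
|u| = √((-4.93)² + (-3.08)² + (-3.68)² + 2.09² + 2.44²) = √(24.3049 + 9.4864 + 13.5424 + 4.3681 + 5.9536) = √57.6554, |v| = √(4.33² + (-4.91)² + (-4.96)² + (-1.32)² + 3.86²) = √(18.7489 + 24.1081 + 24.6016 + 1.7424 + 14.8996) = √84.1006.
cos θ = (u·v)/(|u||v|) = 18.6883/(√57.6554·√84.1006) ≈ 0.2684
Cosine distance = 1 - cos θ ≈ 1 - 0.2684 = 0.7316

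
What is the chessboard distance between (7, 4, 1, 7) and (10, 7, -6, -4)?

max(|x_i - y_i|) = max(|7 - 10|, |4 - 7|, |1 - (-6)|, |7 - (-4)|) = max(3, 3, 7, 11) = 11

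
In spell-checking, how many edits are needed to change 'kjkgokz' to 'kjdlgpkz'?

Let D[i][j] be the edit distance between the first i characters of 'kjkgokz' and the first j characters of 'kjdlgpkz', with D[i][0] = i, D[0][j] = j, and D[i][j] = D[i-1][j-1] if the characters match, else 1 + min(D[i-1][j], D[i][j-1], D[i-1][j-1]). Filling the table (rows: prefixes of 'kjkgokz', columns: prefixes of 'kjdlgpkz'):
     ε  k  j  d  l  g  p  k  z
  ε  0  1  2  3  4  5  6  7  8
  k  1  0  1  2  3  4  5  6  7
  j  2  1  0  1  2  3  4  5  6
  k  3  2  1  1  2  3  4  4  5
  g  4  3  2  2  2  2  3  4  5
  o  5  4  3  3  3  3  3  4  5
  k  6  5  4  4  4  4  4  3  4
  z  7  6  5  5  5  5  5  4  3
The bottom-right entry gives D[7][8] = 3, so no sequence of fewer than 3 edits works. Backtracking through the table gives one optimal edit sequence (3 edits):
  kjkgokz → kjdkgokz (ins d @3)
  kjdkgokz → kjdlgokz (sub k→l @4)
  kjdlgokz → kjdlgpkz (sub o→p @6)
Edit distance = 3.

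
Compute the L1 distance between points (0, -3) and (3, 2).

Σ|x_i - y_i| = |0 - 3| + |-3 - 2| = 3 + 5 = 8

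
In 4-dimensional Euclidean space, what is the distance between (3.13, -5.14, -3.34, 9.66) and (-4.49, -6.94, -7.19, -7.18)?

√(Σ(x_i - y_i)²) = √((3.13 - (-4.49))² + (-5.14 - (-6.94))² + (-3.34 - (-7.19))² + (9.66 - (-7.18))²)
= √(7.62² + 1.8² + 3.85² + 16.84²) = √(58.0644 + 3.24 + 14.8225 + 283.5856) = √359.7125 ≈ 18.9661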